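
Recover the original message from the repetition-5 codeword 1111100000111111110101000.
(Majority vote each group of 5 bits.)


Groups: 11111, 00000, 11111, 11101, 01000
Majority votes: 10110

10110


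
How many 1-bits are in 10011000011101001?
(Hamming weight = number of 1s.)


Counting 1s in 10011000011101001

8


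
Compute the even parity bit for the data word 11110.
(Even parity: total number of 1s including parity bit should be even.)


Number of 1s in data: 4
Parity bit: 0

0


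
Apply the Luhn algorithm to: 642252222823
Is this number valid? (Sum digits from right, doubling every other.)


Luhn sum = 41
41 mod 10 = 1

Invalid (Luhn sum mod 10 = 1)


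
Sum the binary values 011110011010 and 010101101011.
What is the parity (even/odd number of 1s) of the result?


011110011010 = 1946
010101101011 = 1387
Sum = 3333 = 110100000101
1s count = 5

odd parity (5 ones in 110100000101)


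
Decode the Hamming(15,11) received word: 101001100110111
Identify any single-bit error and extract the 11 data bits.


Syndrome = 14: error at position 14

Data: 10110110101 (corrected bit 14)


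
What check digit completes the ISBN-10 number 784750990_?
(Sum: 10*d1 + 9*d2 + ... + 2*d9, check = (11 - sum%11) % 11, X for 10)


Weighted sum: 316
316 mod 11 = 8

Check digit: 3


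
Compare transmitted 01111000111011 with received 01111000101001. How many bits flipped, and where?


XOR: 00000000010010

2 error(s) at position(s): 9, 12


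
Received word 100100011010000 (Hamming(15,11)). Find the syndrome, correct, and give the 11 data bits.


Syndrome = 15: error at position 15

Data: 00001010001 (corrected bit 15)


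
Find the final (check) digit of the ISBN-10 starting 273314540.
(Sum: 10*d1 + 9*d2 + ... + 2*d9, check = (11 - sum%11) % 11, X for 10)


Weighted sum: 186
186 mod 11 = 10

Check digit: 1


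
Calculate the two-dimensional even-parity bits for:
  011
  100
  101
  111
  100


Row parities: 01011
Column parities: 001

Row P: 01011, Col P: 001, Corner: 1


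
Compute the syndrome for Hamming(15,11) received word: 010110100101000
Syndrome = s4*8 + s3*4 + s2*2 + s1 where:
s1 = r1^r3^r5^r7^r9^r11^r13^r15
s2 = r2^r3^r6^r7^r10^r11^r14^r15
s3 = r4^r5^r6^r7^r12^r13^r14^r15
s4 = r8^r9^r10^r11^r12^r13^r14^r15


s1=0, s2=1, s3=0, s4=0

Syndrome = 2 (error at position 2)


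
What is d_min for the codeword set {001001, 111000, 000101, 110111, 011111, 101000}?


Comparing all pairs, minimum distance: 1
Can detect 0 errors, correct 0 errors

1


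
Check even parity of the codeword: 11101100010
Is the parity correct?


Number of 1s: 6

Yes, parity is correct (6 ones)


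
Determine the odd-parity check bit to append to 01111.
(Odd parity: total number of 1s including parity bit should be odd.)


Number of 1s in data: 4
Parity bit: 1

1


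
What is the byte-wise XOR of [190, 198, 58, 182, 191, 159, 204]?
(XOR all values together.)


XOR chain: 190 ^ 198 ^ 58 ^ 182 ^ 191 ^ 159 ^ 204 = 24

24


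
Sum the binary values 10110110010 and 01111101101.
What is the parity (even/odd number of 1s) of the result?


10110110010 = 1458
01111101101 = 1005
Sum = 2463 = 100110011111
1s count = 8

even parity (8 ones in 100110011111)


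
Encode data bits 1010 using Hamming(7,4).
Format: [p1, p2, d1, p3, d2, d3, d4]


Parity bits: p1=1, p2=0, p3=1

1011010


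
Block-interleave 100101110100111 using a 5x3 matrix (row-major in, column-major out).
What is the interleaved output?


Matrix:
  100
  101
  110
  100
  111
Read columns: 111110010101001

111110010101001


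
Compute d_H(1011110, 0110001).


XOR: 1101111
Count of 1s: 6

6


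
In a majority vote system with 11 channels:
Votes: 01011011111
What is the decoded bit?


Ones: 8 out of 11
Threshold: 6

1 (8/11 voted 1)


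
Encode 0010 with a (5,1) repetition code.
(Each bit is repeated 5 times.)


Each bit -> 5 copies

00000000001111100000


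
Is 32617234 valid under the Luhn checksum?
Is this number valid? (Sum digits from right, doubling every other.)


Luhn sum = 29
29 mod 10 = 9

Invalid (Luhn sum mod 10 = 9)


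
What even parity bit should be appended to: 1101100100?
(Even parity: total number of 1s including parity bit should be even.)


Number of 1s in data: 5
Parity bit: 1

1


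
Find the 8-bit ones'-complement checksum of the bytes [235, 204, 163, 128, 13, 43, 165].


Sum = 951 mod 256 = 183
Complement = 72

72


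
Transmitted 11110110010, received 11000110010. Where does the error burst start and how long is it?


XOR: 00110000000

Burst at position 2, length 2


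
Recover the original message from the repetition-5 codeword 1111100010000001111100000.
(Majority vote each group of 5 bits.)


Groups: 11111, 00010, 00000, 11111, 00000
Majority votes: 10010

10010


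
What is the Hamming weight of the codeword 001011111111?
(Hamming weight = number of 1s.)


Counting 1s in 001011111111

9


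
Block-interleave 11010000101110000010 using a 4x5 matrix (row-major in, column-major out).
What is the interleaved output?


Matrix:
  11010
  00010
  11100
  00010
Read columns: 10101010001011010000

10101010001011010000


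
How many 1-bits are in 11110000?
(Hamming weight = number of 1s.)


Counting 1s in 11110000

4


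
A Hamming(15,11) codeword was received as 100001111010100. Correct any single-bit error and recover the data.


Syndrome = 7: error at position 7

Data: 00101010100 (corrected bit 7)


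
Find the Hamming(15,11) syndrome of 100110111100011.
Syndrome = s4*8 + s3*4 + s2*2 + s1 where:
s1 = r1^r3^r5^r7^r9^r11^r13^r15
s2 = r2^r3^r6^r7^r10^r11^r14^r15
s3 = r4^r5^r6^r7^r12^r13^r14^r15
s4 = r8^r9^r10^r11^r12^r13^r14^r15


s1=1, s2=0, s3=1, s4=1

Syndrome = 13 (error at position 13)


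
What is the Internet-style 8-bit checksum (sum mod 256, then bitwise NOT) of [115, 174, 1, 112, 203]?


Sum = 605 mod 256 = 93
Complement = 162

162


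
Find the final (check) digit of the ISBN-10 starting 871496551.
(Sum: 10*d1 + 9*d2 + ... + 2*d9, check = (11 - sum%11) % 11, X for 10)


Weighted sum: 300
300 mod 11 = 3

Check digit: 8


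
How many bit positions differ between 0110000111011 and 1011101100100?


XOR: 1101101011111
Count of 1s: 10

10


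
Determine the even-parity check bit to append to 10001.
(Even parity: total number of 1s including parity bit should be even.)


Number of 1s in data: 2
Parity bit: 0

0


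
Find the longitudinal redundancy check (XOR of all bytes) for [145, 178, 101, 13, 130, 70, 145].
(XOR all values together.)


XOR chain: 145 ^ 178 ^ 101 ^ 13 ^ 130 ^ 70 ^ 145 = 30

30


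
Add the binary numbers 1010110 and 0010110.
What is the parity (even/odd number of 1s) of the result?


1010110 = 86
0010110 = 22
Sum = 108 = 1101100
1s count = 4

even parity (4 ones in 1101100)


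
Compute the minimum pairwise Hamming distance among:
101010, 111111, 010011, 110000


Comparing all pairs, minimum distance: 3
Can detect 2 errors, correct 1 errors

3


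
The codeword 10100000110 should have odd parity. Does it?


Number of 1s: 4

No, parity error (4 ones)


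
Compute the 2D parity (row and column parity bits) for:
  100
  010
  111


Row parities: 111
Column parities: 001

Row P: 111, Col P: 001, Corner: 1


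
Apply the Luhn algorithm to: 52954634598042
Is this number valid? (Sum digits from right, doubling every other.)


Luhn sum = 68
68 mod 10 = 8

Invalid (Luhn sum mod 10 = 8)


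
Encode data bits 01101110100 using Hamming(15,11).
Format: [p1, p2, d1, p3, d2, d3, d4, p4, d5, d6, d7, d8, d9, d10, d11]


Parity bits: p1=0, p2=1, p3=1, p4=0

010111001110100


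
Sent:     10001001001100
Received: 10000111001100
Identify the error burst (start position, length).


XOR: 00001110000000

Burst at position 4, length 3


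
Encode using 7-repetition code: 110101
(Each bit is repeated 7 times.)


Each bit -> 7 copies

111111111111110000000111111100000001111111


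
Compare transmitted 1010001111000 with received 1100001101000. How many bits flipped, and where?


XOR: 0110000010000

3 error(s) at position(s): 1, 2, 8


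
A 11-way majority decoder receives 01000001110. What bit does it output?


Ones: 4 out of 11
Threshold: 6

0 (4/11 voted 1)


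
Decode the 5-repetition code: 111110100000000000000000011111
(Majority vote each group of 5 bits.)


Groups: 11111, 01000, 00000, 00000, 00000, 11111
Majority votes: 100001

100001


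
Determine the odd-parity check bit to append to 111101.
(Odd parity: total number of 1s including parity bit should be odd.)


Number of 1s in data: 5
Parity bit: 0

0


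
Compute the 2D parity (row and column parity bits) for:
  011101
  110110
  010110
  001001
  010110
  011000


Row parities: 001010
Column parities: 111010

Row P: 001010, Col P: 111010, Corner: 0


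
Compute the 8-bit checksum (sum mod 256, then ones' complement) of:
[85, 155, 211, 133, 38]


Sum = 622 mod 256 = 110
Complement = 145

145


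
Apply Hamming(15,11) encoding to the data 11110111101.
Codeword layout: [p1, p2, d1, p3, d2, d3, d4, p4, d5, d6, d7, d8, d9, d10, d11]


Parity bits: p1=0, p2=0, p3=0, p4=1

001011110111101


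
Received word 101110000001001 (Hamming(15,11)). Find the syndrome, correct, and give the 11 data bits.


Syndrome = 0: no error detected

Data: 11000001001 (no errors)


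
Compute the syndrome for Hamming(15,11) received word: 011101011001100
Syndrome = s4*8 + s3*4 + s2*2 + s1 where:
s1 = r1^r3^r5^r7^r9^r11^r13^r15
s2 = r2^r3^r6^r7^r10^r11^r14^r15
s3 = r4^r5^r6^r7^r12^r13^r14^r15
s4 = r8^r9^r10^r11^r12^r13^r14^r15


s1=1, s2=1, s3=0, s4=0

Syndrome = 3 (error at position 3)


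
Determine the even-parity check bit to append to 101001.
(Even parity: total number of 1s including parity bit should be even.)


Number of 1s in data: 3
Parity bit: 1

1


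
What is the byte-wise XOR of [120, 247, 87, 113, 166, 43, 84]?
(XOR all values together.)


XOR chain: 120 ^ 247 ^ 87 ^ 113 ^ 166 ^ 43 ^ 84 = 112

112


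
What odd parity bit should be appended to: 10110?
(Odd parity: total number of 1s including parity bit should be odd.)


Number of 1s in data: 3
Parity bit: 0

0


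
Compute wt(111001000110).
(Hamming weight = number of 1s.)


Counting 1s in 111001000110

6


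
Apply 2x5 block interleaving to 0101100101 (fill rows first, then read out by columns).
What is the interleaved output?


Matrix:
  01011
  00101
Read columns: 0010011011

0010011011


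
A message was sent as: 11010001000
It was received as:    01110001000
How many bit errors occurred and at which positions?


XOR: 10100000000

2 error(s) at position(s): 0, 2


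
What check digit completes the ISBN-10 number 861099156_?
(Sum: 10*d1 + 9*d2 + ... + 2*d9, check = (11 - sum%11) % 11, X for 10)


Weighted sum: 272
272 mod 11 = 8

Check digit: 3


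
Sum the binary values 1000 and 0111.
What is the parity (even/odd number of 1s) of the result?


1000 = 8
0111 = 7
Sum = 15 = 1111
1s count = 4

even parity (4 ones in 1111)


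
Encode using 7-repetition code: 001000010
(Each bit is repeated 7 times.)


Each bit -> 7 copies

000000000000001111111000000000000000000000000000011111110000000


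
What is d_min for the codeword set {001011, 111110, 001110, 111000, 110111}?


Comparing all pairs, minimum distance: 2
Can detect 1 errors, correct 0 errors

2


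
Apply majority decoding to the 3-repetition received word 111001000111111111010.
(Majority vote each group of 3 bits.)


Groups: 111, 001, 000, 111, 111, 111, 010
Majority votes: 1001110

1001110


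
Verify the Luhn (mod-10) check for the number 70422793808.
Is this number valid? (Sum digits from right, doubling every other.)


Luhn sum = 53
53 mod 10 = 3

Invalid (Luhn sum mod 10 = 3)


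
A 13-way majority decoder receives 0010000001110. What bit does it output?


Ones: 4 out of 13
Threshold: 7

0 (4/13 voted 1)


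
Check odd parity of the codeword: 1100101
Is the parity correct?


Number of 1s: 4

No, parity error (4 ones)


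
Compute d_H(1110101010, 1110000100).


XOR: 0000101110
Count of 1s: 4

4


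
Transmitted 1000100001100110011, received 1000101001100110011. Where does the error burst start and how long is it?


XOR: 0000001000000000000

Burst at position 6, length 1


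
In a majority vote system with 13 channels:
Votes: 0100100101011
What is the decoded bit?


Ones: 6 out of 13
Threshold: 7

0 (6/13 voted 1)


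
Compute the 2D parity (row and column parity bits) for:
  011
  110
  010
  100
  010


Row parities: 00111
Column parities: 001

Row P: 00111, Col P: 001, Corner: 1


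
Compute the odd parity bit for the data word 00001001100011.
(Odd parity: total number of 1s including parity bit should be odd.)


Number of 1s in data: 5
Parity bit: 0

0


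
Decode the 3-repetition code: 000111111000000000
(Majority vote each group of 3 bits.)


Groups: 000, 111, 111, 000, 000, 000
Majority votes: 011000

011000


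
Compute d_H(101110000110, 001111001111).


XOR: 100001001001
Count of 1s: 4

4


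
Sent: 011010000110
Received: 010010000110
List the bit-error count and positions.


XOR: 001000000000

1 error(s) at position(s): 2


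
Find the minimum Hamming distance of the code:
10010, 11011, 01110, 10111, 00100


Comparing all pairs, minimum distance: 2
Can detect 1 errors, correct 0 errors

2


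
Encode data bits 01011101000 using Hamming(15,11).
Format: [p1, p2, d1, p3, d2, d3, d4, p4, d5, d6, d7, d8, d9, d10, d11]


Parity bits: p1=1, p2=0, p3=1, p4=1

100110111101000


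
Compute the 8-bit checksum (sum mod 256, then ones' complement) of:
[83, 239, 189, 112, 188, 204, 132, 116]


Sum = 1263 mod 256 = 239
Complement = 16

16


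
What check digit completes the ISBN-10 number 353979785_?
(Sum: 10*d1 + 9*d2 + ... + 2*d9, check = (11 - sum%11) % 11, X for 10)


Weighted sum: 311
311 mod 11 = 3

Check digit: 8


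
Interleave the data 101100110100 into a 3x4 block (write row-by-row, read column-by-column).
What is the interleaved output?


Matrix:
  1011
  0011
  0100
Read columns: 100001110110

100001110110


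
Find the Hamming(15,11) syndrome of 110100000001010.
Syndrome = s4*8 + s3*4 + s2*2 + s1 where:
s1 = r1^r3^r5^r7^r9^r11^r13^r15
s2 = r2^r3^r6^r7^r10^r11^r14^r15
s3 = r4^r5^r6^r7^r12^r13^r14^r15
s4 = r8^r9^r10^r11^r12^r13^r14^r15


s1=1, s2=0, s3=1, s4=0

Syndrome = 5 (error at position 5)


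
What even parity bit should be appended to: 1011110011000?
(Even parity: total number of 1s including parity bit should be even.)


Number of 1s in data: 7
Parity bit: 1

1


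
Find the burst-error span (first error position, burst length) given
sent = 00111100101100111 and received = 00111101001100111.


XOR: 00000001100000000

Burst at position 7, length 2


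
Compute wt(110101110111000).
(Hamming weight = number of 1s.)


Counting 1s in 110101110111000

9


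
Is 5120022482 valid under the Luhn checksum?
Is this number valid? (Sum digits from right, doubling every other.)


Luhn sum = 25
25 mod 10 = 5

Invalid (Luhn sum mod 10 = 5)


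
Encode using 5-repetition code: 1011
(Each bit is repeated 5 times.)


Each bit -> 5 copies

11111000001111111111


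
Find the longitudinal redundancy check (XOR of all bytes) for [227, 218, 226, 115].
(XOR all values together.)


XOR chain: 227 ^ 218 ^ 226 ^ 115 = 168

168


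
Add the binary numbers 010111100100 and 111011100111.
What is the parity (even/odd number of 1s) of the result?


010111100100 = 1508
111011100111 = 3815
Sum = 5323 = 1010011001011
1s count = 7

odd parity (7 ones in 1010011001011)


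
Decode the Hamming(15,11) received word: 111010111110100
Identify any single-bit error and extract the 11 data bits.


Syndrome = 15: error at position 15

Data: 11011110101 (corrected bit 15)


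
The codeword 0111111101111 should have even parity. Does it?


Number of 1s: 11

No, parity error (11 ones)


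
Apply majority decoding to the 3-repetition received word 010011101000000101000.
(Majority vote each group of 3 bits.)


Groups: 010, 011, 101, 000, 000, 101, 000
Majority votes: 0110010

0110010


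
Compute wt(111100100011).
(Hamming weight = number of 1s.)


Counting 1s in 111100100011

7


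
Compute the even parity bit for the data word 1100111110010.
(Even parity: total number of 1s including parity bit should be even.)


Number of 1s in data: 8
Parity bit: 0

0


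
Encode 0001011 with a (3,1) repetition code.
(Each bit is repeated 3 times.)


Each bit -> 3 copies

000000000111000111111


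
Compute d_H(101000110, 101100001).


XOR: 000100111
Count of 1s: 4

4


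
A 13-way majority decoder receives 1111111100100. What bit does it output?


Ones: 9 out of 13
Threshold: 7

1 (9/13 voted 1)


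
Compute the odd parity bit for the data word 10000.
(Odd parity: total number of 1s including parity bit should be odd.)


Number of 1s in data: 1
Parity bit: 0

0


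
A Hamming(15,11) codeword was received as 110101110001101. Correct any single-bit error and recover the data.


Syndrome = 0: no error detected

Data: 00110001101 (no errors)


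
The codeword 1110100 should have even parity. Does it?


Number of 1s: 4

Yes, parity is correct (4 ones)


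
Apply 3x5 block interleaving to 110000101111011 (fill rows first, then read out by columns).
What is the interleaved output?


Matrix:
  11000
  01011
  11011
Read columns: 101111000011011

101111000011011


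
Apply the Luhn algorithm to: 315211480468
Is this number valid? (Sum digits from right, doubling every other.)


Luhn sum = 44
44 mod 10 = 4

Invalid (Luhn sum mod 10 = 4)


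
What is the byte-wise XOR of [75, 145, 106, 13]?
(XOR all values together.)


XOR chain: 75 ^ 145 ^ 106 ^ 13 = 189

189


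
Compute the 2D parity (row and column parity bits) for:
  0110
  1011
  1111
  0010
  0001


Row parities: 01011
Column parities: 0001

Row P: 01011, Col P: 0001, Corner: 1


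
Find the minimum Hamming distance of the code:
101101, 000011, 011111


Comparing all pairs, minimum distance: 3
Can detect 2 errors, correct 1 errors

3


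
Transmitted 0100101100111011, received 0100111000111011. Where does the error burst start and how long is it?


XOR: 0000010100000000

Burst at position 5, length 3


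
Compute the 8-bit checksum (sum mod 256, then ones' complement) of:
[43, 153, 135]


Sum = 331 mod 256 = 75
Complement = 180

180


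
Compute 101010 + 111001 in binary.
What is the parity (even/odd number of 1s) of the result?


101010 = 42
111001 = 57
Sum = 99 = 1100011
1s count = 4

even parity (4 ones in 1100011)


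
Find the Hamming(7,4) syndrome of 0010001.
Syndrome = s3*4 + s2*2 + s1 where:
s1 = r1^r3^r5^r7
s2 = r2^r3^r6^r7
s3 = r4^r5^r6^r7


s1=0, s2=0, s3=1

Syndrome = 4 (error at position 4)


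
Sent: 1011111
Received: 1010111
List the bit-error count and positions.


XOR: 0001000

1 error(s) at position(s): 3


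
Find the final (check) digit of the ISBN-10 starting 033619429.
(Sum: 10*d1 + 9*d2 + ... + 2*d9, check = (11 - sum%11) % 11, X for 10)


Weighted sum: 184
184 mod 11 = 8

Check digit: 3


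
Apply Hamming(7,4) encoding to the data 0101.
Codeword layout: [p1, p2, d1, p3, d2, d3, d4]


Parity bits: p1=0, p2=1, p3=0

0100101


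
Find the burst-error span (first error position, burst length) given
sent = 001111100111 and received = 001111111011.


XOR: 000000011100

Burst at position 7, length 3


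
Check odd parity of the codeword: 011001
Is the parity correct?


Number of 1s: 3

Yes, parity is correct (3 ones)


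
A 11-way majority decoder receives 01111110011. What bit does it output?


Ones: 8 out of 11
Threshold: 6

1 (8/11 voted 1)


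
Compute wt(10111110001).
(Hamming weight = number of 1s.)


Counting 1s in 10111110001

7


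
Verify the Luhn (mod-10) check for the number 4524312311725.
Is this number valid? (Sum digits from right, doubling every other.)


Luhn sum = 47
47 mod 10 = 7

Invalid (Luhn sum mod 10 = 7)


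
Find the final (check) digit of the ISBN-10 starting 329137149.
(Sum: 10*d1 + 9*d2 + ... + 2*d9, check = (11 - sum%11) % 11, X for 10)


Weighted sum: 214
214 mod 11 = 5

Check digit: 6


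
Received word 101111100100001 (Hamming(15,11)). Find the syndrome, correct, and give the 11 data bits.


Syndrome = 7: error at position 7

Data: 11100100001 (corrected bit 7)


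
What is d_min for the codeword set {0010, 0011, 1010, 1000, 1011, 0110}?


Comparing all pairs, minimum distance: 1
Can detect 0 errors, correct 0 errors

1


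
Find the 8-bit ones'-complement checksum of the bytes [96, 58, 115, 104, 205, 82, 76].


Sum = 736 mod 256 = 224
Complement = 31

31


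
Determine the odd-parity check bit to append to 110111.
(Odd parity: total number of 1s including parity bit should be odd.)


Number of 1s in data: 5
Parity bit: 0

0


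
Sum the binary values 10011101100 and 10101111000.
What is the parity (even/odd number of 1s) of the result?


10011101100 = 1260
10101111000 = 1400
Sum = 2660 = 101001100100
1s count = 5

odd parity (5 ones in 101001100100)


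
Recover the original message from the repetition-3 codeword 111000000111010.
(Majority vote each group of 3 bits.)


Groups: 111, 000, 000, 111, 010
Majority votes: 10010

10010


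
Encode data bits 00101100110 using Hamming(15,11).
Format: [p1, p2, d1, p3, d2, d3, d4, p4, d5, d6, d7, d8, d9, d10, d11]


Parity bits: p1=0, p2=1, p3=1, p4=0

010101001100110


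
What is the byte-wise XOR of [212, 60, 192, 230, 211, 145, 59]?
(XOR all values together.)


XOR chain: 212 ^ 60 ^ 192 ^ 230 ^ 211 ^ 145 ^ 59 = 183

183


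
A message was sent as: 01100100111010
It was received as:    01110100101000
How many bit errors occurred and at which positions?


XOR: 00010000010010

3 error(s) at position(s): 3, 9, 12


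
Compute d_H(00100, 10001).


XOR: 10101
Count of 1s: 3

3


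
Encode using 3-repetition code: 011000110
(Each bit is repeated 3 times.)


Each bit -> 3 copies

000111111000000000111111000


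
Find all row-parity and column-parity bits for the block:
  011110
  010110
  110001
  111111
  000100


Row parities: 01101
Column parities: 000010

Row P: 01101, Col P: 000010, Corner: 1


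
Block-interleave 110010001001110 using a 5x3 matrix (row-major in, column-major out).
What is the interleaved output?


Matrix:
  110
  010
  001
  001
  110
Read columns: 100011100100110

100011100100110


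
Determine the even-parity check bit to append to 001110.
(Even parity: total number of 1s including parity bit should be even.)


Number of 1s in data: 3
Parity bit: 1

1


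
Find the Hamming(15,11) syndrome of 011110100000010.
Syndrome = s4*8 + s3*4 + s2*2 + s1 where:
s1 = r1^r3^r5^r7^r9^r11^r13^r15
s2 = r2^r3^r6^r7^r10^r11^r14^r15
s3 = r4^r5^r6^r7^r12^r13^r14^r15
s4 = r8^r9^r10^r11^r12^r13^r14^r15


s1=1, s2=0, s3=0, s4=1

Syndrome = 9 (error at position 9)


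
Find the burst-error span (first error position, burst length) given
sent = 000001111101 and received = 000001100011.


XOR: 000000011110

Burst at position 7, length 4


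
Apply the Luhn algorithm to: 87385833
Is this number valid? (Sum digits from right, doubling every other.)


Luhn sum = 46
46 mod 10 = 6

Invalid (Luhn sum mod 10 = 6)


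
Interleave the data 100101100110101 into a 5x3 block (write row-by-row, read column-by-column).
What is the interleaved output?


Matrix:
  100
  101
  100
  110
  101
Read columns: 111110001001001

111110001001001


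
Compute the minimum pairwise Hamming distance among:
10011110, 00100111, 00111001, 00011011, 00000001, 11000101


Comparing all pairs, minimum distance: 2
Can detect 1 errors, correct 0 errors

2


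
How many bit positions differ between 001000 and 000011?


XOR: 001011
Count of 1s: 3

3


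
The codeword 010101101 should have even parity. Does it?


Number of 1s: 5

No, parity error (5 ones)


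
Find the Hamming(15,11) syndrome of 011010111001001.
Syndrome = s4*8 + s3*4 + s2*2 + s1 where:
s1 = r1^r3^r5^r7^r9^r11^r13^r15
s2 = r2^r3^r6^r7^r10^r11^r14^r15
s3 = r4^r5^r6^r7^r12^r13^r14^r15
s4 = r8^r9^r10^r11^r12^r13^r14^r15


s1=1, s2=0, s3=0, s4=0

Syndrome = 1 (error at position 1)


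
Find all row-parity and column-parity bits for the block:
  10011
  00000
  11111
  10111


Row parities: 1010
Column parities: 11011

Row P: 1010, Col P: 11011, Corner: 0


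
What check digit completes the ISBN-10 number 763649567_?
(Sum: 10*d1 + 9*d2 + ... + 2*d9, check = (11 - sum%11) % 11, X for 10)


Weighted sum: 311
311 mod 11 = 3

Check digit: 8


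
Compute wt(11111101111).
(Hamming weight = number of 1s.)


Counting 1s in 11111101111

10


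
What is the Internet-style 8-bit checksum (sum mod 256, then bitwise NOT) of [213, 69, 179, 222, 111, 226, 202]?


Sum = 1222 mod 256 = 198
Complement = 57

57


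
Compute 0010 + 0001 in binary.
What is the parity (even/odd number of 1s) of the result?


0010 = 2
0001 = 1
Sum = 3 = 11
1s count = 2

even parity (2 ones in 11)


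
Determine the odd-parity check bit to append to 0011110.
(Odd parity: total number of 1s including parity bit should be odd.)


Number of 1s in data: 4
Parity bit: 1

1


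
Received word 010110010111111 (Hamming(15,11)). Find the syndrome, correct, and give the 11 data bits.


Syndrome = 10: error at position 10

Data: 01000011111 (corrected bit 10)


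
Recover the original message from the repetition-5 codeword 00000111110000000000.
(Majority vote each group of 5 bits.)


Groups: 00000, 11111, 00000, 00000
Majority votes: 0100

0100


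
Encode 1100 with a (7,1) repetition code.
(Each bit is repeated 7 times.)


Each bit -> 7 copies

1111111111111100000000000000


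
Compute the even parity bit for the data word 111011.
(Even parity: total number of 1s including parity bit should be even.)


Number of 1s in data: 5
Parity bit: 1

1


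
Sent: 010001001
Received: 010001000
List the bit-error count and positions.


XOR: 000000001

1 error(s) at position(s): 8


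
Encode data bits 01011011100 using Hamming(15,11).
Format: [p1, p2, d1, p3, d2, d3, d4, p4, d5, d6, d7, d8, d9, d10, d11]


Parity bits: p1=1, p2=0, p3=0, p4=0

100010101011100


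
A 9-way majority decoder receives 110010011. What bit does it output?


Ones: 5 out of 9
Threshold: 5

1 (5/9 voted 1)


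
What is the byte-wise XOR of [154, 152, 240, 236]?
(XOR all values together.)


XOR chain: 154 ^ 152 ^ 240 ^ 236 = 30

30


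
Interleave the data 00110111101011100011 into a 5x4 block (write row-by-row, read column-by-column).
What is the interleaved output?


Matrix:
  0011
  0111
  1010
  1110
  0011
Read columns: 00110010101111111001

00110010101111111001


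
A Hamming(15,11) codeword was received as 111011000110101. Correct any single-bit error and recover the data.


Syndrome = 0: no error detected

Data: 11100110101 (no errors)


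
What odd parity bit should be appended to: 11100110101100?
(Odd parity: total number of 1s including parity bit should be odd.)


Number of 1s in data: 8
Parity bit: 1

1


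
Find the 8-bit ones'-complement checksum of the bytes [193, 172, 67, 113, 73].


Sum = 618 mod 256 = 106
Complement = 149

149


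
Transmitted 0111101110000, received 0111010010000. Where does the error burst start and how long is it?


XOR: 0000111100000

Burst at position 4, length 4


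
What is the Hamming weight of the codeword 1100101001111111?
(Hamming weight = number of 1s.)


Counting 1s in 1100101001111111

11


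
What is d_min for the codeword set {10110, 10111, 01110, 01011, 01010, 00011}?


Comparing all pairs, minimum distance: 1
Can detect 0 errors, correct 0 errors

1


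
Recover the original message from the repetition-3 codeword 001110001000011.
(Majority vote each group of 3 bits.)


Groups: 001, 110, 001, 000, 011
Majority votes: 01001

01001


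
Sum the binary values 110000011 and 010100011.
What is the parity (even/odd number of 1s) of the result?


110000011 = 387
010100011 = 163
Sum = 550 = 1000100110
1s count = 4

even parity (4 ones in 1000100110)


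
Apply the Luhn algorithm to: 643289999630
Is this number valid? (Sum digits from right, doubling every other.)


Luhn sum = 70
70 mod 10 = 0

Valid (Luhn sum mod 10 = 0)


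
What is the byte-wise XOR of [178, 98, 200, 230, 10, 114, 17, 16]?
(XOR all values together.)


XOR chain: 178 ^ 98 ^ 200 ^ 230 ^ 10 ^ 114 ^ 17 ^ 16 = 135

135


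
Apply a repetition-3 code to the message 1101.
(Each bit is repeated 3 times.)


Each bit -> 3 copies

111111000111


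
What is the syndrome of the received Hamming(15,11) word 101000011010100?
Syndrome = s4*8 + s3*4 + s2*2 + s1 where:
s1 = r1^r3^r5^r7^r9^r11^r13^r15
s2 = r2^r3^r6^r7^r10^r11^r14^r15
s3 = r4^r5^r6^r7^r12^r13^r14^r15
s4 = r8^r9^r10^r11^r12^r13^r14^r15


s1=1, s2=0, s3=1, s4=0

Syndrome = 5 (error at position 5)


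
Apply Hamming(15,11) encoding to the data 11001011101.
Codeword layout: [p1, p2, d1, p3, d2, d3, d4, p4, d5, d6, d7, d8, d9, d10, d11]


Parity bits: p1=0, p2=1, p3=0, p4=1

011010011011101


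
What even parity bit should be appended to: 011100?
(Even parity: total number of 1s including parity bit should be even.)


Number of 1s in data: 3
Parity bit: 1

1


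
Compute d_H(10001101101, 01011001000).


XOR: 11010100101
Count of 1s: 6

6


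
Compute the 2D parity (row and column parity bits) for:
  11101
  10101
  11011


Row parities: 010
Column parities: 10011

Row P: 010, Col P: 10011, Corner: 1


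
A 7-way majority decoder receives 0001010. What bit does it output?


Ones: 2 out of 7
Threshold: 4

0 (2/7 voted 1)


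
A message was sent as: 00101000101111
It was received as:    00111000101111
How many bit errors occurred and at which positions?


XOR: 00010000000000

1 error(s) at position(s): 3


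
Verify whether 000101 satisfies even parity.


Number of 1s: 2

Yes, parity is correct (2 ones)


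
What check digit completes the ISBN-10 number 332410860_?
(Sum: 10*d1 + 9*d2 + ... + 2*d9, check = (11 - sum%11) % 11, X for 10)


Weighted sum: 157
157 mod 11 = 3

Check digit: 8


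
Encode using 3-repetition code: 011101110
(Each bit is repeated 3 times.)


Each bit -> 3 copies

000111111111000111111111000


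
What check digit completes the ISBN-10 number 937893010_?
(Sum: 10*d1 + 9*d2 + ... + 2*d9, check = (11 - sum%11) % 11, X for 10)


Weighted sum: 301
301 mod 11 = 4

Check digit: 7


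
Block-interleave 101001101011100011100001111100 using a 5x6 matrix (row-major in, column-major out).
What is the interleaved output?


Matrix:
  101001
  101011
  100011
  100001
  111100
Read columns: 111110000111001000010110011110

111110000111001000010110011110


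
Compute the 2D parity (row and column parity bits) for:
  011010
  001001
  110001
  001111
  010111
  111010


Row parities: 101000
Column parities: 000000

Row P: 101000, Col P: 000000, Corner: 0


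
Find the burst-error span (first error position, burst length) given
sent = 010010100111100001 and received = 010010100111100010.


XOR: 000000000000000011

Burst at position 16, length 2


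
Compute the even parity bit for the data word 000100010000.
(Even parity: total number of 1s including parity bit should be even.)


Number of 1s in data: 2
Parity bit: 0

0


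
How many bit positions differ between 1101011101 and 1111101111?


XOR: 0010110010
Count of 1s: 4

4


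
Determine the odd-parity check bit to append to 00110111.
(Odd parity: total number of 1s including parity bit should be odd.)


Number of 1s in data: 5
Parity bit: 0

0


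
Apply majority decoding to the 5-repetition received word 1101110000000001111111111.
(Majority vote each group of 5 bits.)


Groups: 11011, 10000, 00000, 11111, 11111
Majority votes: 10011

10011


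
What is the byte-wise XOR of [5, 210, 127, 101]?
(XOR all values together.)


XOR chain: 5 ^ 210 ^ 127 ^ 101 = 205

205


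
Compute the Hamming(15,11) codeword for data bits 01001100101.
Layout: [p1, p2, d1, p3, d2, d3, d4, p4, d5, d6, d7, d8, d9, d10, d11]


Parity bits: p1=0, p2=0, p3=1, p4=0

000110001100101


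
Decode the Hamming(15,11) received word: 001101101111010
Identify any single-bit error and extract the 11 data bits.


Syndrome = 12: error at position 12

Data: 10111110010 (corrected bit 12)


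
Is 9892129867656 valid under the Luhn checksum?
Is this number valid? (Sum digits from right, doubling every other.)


Luhn sum = 74
74 mod 10 = 4

Invalid (Luhn sum mod 10 = 4)


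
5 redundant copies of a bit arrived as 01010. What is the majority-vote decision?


Ones: 2 out of 5
Threshold: 3

0 (2/5 voted 1)


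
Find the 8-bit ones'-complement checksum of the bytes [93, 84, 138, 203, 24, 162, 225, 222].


Sum = 1151 mod 256 = 127
Complement = 128

128


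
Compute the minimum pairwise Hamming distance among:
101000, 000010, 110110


Comparing all pairs, minimum distance: 3
Can detect 2 errors, correct 1 errors

3


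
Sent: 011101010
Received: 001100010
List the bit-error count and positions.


XOR: 010001000

2 error(s) at position(s): 1, 5


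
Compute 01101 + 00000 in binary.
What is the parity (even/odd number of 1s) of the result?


01101 = 13
00000 = 0
Sum = 13 = 1101
1s count = 3

odd parity (3 ones in 1101)


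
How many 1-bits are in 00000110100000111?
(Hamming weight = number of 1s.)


Counting 1s in 00000110100000111

6


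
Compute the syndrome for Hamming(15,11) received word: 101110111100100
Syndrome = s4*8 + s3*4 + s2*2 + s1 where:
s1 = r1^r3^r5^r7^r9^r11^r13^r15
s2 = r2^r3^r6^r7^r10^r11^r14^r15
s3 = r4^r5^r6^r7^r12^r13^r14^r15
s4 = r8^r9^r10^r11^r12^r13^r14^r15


s1=0, s2=1, s3=0, s4=0

Syndrome = 2 (error at position 2)


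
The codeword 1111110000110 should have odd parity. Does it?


Number of 1s: 8

No, parity error (8 ones)


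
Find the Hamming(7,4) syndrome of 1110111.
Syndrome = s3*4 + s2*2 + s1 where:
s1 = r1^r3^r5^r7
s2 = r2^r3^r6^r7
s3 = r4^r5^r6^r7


s1=0, s2=0, s3=1

Syndrome = 4 (error at position 4)


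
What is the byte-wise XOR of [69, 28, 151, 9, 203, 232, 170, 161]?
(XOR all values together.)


XOR chain: 69 ^ 28 ^ 151 ^ 9 ^ 203 ^ 232 ^ 170 ^ 161 = 239

239


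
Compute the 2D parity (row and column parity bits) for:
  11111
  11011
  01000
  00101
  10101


Row parities: 10101
Column parities: 11100

Row P: 10101, Col P: 11100, Corner: 1


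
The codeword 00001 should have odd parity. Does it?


Number of 1s: 1

Yes, parity is correct (1 ones)


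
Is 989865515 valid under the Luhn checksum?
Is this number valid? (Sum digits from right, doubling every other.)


Luhn sum = 51
51 mod 10 = 1

Invalid (Luhn sum mod 10 = 1)


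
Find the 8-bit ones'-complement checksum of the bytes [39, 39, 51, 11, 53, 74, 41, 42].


Sum = 350 mod 256 = 94
Complement = 161

161


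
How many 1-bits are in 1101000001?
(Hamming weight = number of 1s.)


Counting 1s in 1101000001

4


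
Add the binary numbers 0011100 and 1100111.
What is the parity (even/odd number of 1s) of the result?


0011100 = 28
1100111 = 103
Sum = 131 = 10000011
1s count = 3

odd parity (3 ones in 10000011)


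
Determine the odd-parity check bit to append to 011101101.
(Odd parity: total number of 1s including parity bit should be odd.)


Number of 1s in data: 6
Parity bit: 1

1


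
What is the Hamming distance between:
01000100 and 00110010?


XOR: 01110110
Count of 1s: 5

5


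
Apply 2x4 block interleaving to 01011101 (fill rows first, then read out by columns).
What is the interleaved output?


Matrix:
  0101
  1101
Read columns: 01110011

01110011


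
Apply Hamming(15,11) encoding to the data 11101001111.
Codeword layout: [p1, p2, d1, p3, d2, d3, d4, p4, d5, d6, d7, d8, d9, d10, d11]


Parity bits: p1=1, p2=0, p3=0, p4=1

101011011001111


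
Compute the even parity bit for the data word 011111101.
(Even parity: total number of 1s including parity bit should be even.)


Number of 1s in data: 7
Parity bit: 1

1


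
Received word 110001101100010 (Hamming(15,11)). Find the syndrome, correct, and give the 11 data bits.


Syndrome = 15: error at position 15

Data: 00111100011 (corrected bit 15)


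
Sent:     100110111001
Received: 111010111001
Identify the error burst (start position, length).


XOR: 011100000000

Burst at position 1, length 3


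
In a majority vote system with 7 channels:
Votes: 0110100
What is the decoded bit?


Ones: 3 out of 7
Threshold: 4

0 (3/7 voted 1)


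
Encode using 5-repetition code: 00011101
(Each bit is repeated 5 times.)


Each bit -> 5 copies

0000000000000001111111111111110000011111


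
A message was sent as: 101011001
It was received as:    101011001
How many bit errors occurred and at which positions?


XOR: 000000000

0 errors (received matches sent)


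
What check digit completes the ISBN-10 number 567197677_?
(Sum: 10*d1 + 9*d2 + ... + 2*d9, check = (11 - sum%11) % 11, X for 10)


Weighted sum: 315
315 mod 11 = 7

Check digit: 4


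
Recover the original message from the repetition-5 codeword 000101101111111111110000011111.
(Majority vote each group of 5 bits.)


Groups: 00010, 11011, 11111, 11111, 00000, 11111
Majority votes: 011101

011101


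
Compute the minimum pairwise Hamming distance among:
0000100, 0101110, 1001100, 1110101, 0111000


Comparing all pairs, minimum distance: 2
Can detect 1 errors, correct 0 errors

2


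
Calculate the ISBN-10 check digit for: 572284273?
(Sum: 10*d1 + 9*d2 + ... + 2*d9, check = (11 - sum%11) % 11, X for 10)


Weighted sum: 246
246 mod 11 = 4

Check digit: 7


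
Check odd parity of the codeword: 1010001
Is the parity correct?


Number of 1s: 3

Yes, parity is correct (3 ones)


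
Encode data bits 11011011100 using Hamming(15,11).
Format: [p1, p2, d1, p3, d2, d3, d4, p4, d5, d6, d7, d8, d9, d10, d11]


Parity bits: p1=0, p2=1, p3=0, p4=0

011010101011100


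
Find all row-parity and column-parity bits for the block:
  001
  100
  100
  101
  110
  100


Row parities: 111001
Column parities: 110

Row P: 111001, Col P: 110, Corner: 0


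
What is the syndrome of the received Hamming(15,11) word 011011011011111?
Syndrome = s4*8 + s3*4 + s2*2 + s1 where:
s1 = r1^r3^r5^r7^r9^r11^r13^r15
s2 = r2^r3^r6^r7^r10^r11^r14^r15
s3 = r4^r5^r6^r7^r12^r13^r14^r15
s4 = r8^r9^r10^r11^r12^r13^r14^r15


s1=0, s2=0, s3=0, s4=1

Syndrome = 8 (error at position 8)


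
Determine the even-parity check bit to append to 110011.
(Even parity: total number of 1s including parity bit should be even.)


Number of 1s in data: 4
Parity bit: 0

0


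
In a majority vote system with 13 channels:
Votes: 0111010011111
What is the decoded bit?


Ones: 9 out of 13
Threshold: 7

1 (9/13 voted 1)


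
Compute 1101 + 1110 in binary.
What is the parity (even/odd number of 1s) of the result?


1101 = 13
1110 = 14
Sum = 27 = 11011
1s count = 4

even parity (4 ones in 11011)


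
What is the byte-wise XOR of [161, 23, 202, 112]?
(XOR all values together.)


XOR chain: 161 ^ 23 ^ 202 ^ 112 = 12

12
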